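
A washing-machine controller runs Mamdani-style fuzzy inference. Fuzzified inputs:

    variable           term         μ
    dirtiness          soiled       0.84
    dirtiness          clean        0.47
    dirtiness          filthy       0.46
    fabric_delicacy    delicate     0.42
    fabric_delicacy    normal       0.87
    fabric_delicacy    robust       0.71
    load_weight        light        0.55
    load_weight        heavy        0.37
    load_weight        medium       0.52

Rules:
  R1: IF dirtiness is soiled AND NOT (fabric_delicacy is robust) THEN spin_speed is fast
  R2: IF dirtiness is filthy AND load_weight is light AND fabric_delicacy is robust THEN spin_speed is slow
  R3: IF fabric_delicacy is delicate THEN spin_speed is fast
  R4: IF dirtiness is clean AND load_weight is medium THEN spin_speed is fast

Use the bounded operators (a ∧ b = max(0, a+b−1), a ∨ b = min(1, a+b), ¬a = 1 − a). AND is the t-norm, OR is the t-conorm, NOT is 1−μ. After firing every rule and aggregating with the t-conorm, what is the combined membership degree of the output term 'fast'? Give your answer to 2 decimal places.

0.55

R1: soiled=0.84, ¬robust=1−0.71=0.29; AND[max(0, a+b−1)] → w = 0.13
R2: filthy=0.46, light=0.55, robust=0.71; AND[max(0, a+b−1)] → w = 0.00
R3: delicate=0.42 → w = 0.42
R4: clean=0.47, medium=0.52; AND[max(0, a+b−1)] → w = 0.00
Rules with consequent 'fast': {R1, R3, R4} → strengths 0.13, 0.42, 0.00
Aggregate via t-conorm [min(1, a+b)]: 0.55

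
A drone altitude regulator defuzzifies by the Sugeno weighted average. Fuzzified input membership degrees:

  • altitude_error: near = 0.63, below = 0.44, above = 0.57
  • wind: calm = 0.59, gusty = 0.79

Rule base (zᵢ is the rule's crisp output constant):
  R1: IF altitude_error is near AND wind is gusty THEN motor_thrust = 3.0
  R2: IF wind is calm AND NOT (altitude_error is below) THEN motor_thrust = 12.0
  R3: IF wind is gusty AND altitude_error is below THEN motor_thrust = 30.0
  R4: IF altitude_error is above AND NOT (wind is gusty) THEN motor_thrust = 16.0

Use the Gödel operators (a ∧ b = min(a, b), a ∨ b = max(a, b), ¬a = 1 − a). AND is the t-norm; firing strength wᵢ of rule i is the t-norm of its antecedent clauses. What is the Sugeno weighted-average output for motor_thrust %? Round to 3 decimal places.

R1 (z=3.0): near=0.63, gusty=0.79; AND[min(a, b)] → w = 0.63
R2 (z=12.0): calm=0.59, ¬below=1−0.44=0.56; AND[min(a, b)] → w = 0.56
R3 (z=30.0): gusty=0.79, below=0.44; AND[min(a, b)] → w = 0.44
R4 (z=16.0): above=0.57, ¬gusty=1−0.79=0.21; AND[min(a, b)] → w = 0.21
Weighted average = (0.63·3.0 + 0.56·12.0 + 0.44·30.0 + 0.21·16.0) / (0.63 + 0.56 + 0.44 + 0.21)
  = 25.1700 / 1.8400 = 13.679

13.679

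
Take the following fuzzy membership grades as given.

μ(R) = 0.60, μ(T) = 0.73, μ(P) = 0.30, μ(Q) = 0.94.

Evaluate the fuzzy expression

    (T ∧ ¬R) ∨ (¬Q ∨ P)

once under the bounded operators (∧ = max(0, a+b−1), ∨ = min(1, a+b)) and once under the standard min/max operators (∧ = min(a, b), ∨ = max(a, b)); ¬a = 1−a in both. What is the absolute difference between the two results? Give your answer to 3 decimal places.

0.090

Under bounded:
  ¬R = 1 − 0.60 = 0.40
  T ∧ ¬R = max(0, a+b−1) on (0.73, 0.40) = 0.13
  ¬Q = 1 − 0.94 = 0.06
  ¬Q ∨ P = min(1, a+b) on (0.06, 0.30) = 0.36
  (T ∧ ¬R) ∨ (¬Q ∨ P) = min(1, a+b) on (0.13, 0.36) = 0.49
  → value = 0.4900
Under standard min/max:
  ¬R = 1 − 0.60 = 0.40
  T ∧ ¬R = min(a, b) on (0.73, 0.40) = 0.40
  ¬Q = 1 − 0.94 = 0.06
  ¬Q ∨ P = max(a, b) on (0.06, 0.30) = 0.30
  (T ∧ ¬R) ∨ (¬Q ∨ P) = max(a, b) on (0.40, 0.30) = 0.40
  → value = 0.4000
|0.4900 − 0.4000| = 0.090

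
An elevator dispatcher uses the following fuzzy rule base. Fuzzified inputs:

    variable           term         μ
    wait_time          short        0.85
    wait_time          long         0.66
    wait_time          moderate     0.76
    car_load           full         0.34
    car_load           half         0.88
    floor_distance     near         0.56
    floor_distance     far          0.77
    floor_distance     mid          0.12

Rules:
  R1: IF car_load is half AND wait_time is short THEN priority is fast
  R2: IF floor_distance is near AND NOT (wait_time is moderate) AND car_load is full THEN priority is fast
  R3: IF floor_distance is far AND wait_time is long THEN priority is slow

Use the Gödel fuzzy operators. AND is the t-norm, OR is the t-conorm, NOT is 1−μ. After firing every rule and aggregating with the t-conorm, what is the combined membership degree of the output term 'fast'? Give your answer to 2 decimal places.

R1: half=0.88, short=0.85; AND[min(a, b)] → w = 0.85
R2: near=0.56, ¬moderate=1−0.76=0.24, full=0.34; AND[min(a, b)] → w = 0.24
R3: far=0.77, long=0.66; AND[min(a, b)] → w = 0.66
Rules with consequent 'fast': {R1, R2} → strengths 0.85, 0.24
Aggregate via t-conorm [max(a, b)]: 0.85

0.85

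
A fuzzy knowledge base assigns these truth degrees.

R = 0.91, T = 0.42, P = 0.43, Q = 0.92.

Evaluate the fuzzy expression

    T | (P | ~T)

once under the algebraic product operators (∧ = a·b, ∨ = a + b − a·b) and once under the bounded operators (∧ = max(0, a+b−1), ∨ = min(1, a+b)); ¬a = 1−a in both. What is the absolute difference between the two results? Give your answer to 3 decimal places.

0.139

Under algebraic product:
  ~T = 1 − 0.4200 = 0.5800
  P | ~T = a + b − a·b on (0.4300, 0.5800) = 0.7606
  T | (P | ~T) = a + b − a·b on (0.4200, 0.7606) = 0.8611
  → value = 0.8611
Under bounded:
  ~T = 1 − 0.42 = 0.58
  P | ~T = min(1, a+b) on (0.43, 0.58) = 1.00
  T | (P | ~T) = min(1, a+b) on (0.42, 1.00) = 1.00
  → value = 1.0000
|0.8611 − 1.0000| = 0.139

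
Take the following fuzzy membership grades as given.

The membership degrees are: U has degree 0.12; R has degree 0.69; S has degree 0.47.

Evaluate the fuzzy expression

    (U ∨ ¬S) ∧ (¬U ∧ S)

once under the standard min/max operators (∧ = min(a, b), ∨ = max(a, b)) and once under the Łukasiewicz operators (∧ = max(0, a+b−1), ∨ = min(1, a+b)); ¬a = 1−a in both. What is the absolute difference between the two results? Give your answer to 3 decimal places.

Under standard min/max:
  ¬S = 1 − 0.47 = 0.53
  U ∨ ¬S = max(a, b) on (0.12, 0.53) = 0.53
  ¬U = 1 − 0.12 = 0.88
  ¬U ∧ S = min(a, b) on (0.88, 0.47) = 0.47
  (U ∨ ¬S) ∧ (¬U ∧ S) = min(a, b) on (0.53, 0.47) = 0.47
  → value = 0.4700
Under Łukasiewicz:
  ¬S = 1 − 0.47 = 0.53
  U ∨ ¬S = min(1, a+b) on (0.12, 0.53) = 0.65
  ¬U = 1 − 0.12 = 0.88
  ¬U ∧ S = max(0, a+b−1) on (0.88, 0.47) = 0.35
  (U ∨ ¬S) ∧ (¬U ∧ S) = max(0, a+b−1) on (0.65, 0.35) = 0.00
  → value = 0.0000
|0.4700 − 0.0000| = 0.470

0.470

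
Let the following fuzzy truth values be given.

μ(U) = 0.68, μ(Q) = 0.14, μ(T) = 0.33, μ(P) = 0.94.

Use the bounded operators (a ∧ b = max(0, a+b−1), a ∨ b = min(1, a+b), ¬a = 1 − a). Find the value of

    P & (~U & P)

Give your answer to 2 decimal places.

~U = 1 − 0.68 = 0.32
~U & P = max(0, a+b−1) on (0.32, 0.94) = 0.26
P & (~U & P) = max(0, a+b−1) on (0.94, 0.26) = 0.20

0.20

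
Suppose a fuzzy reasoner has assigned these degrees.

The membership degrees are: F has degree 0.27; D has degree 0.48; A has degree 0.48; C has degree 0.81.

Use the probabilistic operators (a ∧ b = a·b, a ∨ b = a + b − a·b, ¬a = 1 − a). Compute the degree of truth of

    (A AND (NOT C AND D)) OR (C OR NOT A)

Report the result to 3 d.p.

NOT C = 1 − 0.8100 = 0.1900
NOT C AND D = a·b on (0.1900, 0.4800) = 0.0912
A AND (NOT C AND D) = a·b on (0.4800, 0.0912) = 0.0438
NOT A = 1 − 0.4800 = 0.5200
C OR NOT A = a + b − a·b on (0.8100, 0.5200) = 0.9088
(A AND (NOT C AND D)) OR (C OR NOT A) = a + b − a·b on (0.0438, 0.9088) = 0.9128

0.913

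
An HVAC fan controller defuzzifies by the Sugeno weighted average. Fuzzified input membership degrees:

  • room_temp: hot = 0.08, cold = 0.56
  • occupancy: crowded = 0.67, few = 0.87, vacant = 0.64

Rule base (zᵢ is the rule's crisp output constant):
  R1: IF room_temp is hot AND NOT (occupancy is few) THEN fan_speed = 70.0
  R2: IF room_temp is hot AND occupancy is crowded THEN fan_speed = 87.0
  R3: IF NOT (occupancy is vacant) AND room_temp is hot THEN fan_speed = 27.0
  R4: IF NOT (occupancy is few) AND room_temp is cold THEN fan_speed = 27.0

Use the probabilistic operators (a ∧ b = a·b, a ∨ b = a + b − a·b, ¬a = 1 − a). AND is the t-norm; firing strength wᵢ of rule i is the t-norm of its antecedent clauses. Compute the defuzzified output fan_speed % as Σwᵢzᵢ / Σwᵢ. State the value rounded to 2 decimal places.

49.12

R1 (z=70.0): hot=0.08, ¬few=1−0.87=0.13; AND[a·b] → w = 0.0104
R2 (z=87.0): hot=0.08, crowded=0.67; AND[a·b] → w = 0.0536
R3 (z=27.0): ¬vacant=1−0.64=0.36, hot=0.08; AND[a·b] → w = 0.0288
R4 (z=27.0): ¬few=1−0.87=0.13, cold=0.56; AND[a·b] → w = 0.0728
Weighted average = (0.0104·70.0 + 0.0536·87.0 + 0.0288·27.0 + 0.0728·27.0) / (0.0104 + 0.0536 + 0.0288 + 0.0728)
  = 8.1344 / 0.1656 = 49.12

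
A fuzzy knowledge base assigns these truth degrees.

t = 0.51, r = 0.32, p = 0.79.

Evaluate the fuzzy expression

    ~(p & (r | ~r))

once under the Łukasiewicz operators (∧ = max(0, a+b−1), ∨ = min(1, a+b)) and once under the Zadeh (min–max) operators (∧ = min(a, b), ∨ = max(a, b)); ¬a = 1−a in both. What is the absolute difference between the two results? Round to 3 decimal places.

0.110

Under Łukasiewicz:
  ~r = 1 − 0.32 = 0.68
  r | ~r = min(1, a+b) on (0.32, 0.68) = 1.00
  p & (r | ~r) = max(0, a+b−1) on (0.79, 1.00) = 0.79
  ~(p & (r | ~r)) = 1 − 0.79 = 0.21
  → value = 0.2100
Under Zadeh (min–max):
  ~r = 1 − 0.32 = 0.68
  r | ~r = max(a, b) on (0.32, 0.68) = 0.68
  p & (r | ~r) = min(a, b) on (0.79, 0.68) = 0.68
  ~(p & (r | ~r)) = 1 − 0.68 = 0.32
  → value = 0.3200
|0.2100 − 0.3200| = 0.110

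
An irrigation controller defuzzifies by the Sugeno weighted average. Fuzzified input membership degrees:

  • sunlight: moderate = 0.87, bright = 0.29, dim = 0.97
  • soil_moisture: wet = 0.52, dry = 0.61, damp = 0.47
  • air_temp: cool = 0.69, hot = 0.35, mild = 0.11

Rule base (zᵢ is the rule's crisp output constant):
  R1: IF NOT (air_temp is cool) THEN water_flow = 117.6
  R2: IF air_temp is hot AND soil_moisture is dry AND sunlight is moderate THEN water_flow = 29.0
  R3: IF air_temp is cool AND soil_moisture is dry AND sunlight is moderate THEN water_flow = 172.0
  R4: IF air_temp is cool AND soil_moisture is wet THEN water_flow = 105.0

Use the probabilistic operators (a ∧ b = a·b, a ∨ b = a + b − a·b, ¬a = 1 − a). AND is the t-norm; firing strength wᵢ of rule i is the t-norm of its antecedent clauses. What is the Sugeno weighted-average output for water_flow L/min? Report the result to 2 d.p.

116.73

R1 (z=117.6): ¬cool=1−0.69=0.31 → w = 0.3100
R2 (z=29.0): hot=0.35, dry=0.61, moderate=0.87; AND[a·b] → w = 0.1857
R3 (z=172.0): cool=0.69, dry=0.61, moderate=0.87; AND[a·b] → w = 0.3662
R4 (z=105.0): cool=0.69, wet=0.52; AND[a·b] → w = 0.3588
Weighted average = (0.3100·117.6 + 0.1857·29.0 + 0.3662·172.0 + 0.3588·105.0) / (0.3100 + 0.1857 + 0.3662 + 0.3588)
  = 142.5001 / 1.2207 = 116.73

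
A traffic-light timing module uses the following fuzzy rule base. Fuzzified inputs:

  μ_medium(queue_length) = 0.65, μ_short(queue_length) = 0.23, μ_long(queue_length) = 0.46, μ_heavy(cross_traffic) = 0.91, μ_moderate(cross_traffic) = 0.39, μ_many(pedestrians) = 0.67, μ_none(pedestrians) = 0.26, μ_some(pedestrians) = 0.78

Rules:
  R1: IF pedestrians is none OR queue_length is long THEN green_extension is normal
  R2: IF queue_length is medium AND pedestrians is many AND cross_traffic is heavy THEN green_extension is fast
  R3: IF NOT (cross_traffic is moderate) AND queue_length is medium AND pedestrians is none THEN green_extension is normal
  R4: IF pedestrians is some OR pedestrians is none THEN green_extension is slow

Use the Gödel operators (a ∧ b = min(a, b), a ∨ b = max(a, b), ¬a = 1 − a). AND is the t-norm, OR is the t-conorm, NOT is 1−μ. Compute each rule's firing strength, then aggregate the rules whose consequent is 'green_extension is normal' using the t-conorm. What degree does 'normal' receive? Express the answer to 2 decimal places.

0.46

R1: none=0.26, long=0.46; OR[max(a, b)] → w = 0.46
R2: medium=0.65, many=0.67, heavy=0.91; AND[min(a, b)] → w = 0.65
R3: ¬moderate=1−0.39=0.61, medium=0.65, none=0.26; AND[min(a, b)] → w = 0.26
R4: some=0.78, none=0.26; OR[max(a, b)] → w = 0.78
Rules with consequent 'normal': {R1, R3} → strengths 0.46, 0.26
Aggregate via t-conorm [max(a, b)]: 0.46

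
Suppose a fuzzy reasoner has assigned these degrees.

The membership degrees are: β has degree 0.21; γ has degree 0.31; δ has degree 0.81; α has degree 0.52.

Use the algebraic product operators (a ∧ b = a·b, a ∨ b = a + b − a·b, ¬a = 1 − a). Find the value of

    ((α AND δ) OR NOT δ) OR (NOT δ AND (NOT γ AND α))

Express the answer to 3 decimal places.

0.563

α AND δ = a·b on (0.5200, 0.8100) = 0.4212
NOT δ = 1 − 0.8100 = 0.1900
(α AND δ) OR NOT δ = a + b − a·b on (0.4212, 0.1900) = 0.5312
NOT δ = 1 − 0.8100 = 0.1900
NOT γ = 1 − 0.3100 = 0.6900
NOT γ AND α = a·b on (0.6900, 0.5200) = 0.3588
NOT δ AND (NOT γ AND α) = a·b on (0.1900, 0.3588) = 0.0682
((α AND δ) OR NOT δ) OR (NOT δ AND (NOT γ AND α)) = a + b − a·b on (0.5312, 0.0682) = 0.5631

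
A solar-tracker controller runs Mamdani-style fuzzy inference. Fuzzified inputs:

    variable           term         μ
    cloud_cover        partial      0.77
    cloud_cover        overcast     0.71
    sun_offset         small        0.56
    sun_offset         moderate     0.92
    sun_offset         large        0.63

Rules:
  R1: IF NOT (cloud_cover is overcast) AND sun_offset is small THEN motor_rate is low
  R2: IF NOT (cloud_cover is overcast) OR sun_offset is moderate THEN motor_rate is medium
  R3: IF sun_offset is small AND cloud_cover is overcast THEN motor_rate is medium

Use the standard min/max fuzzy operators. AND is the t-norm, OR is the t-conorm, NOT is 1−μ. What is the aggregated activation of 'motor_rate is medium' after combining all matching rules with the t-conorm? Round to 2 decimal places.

0.92

R1: ¬overcast=1−0.71=0.29, small=0.56; AND[min(a, b)] → w = 0.29
R2: ¬overcast=1−0.71=0.29, moderate=0.92; OR[max(a, b)] → w = 0.92
R3: small=0.56, overcast=0.71; AND[min(a, b)] → w = 0.56
Rules with consequent 'medium': {R2, R3} → strengths 0.92, 0.56
Aggregate via t-conorm [max(a, b)]: 0.92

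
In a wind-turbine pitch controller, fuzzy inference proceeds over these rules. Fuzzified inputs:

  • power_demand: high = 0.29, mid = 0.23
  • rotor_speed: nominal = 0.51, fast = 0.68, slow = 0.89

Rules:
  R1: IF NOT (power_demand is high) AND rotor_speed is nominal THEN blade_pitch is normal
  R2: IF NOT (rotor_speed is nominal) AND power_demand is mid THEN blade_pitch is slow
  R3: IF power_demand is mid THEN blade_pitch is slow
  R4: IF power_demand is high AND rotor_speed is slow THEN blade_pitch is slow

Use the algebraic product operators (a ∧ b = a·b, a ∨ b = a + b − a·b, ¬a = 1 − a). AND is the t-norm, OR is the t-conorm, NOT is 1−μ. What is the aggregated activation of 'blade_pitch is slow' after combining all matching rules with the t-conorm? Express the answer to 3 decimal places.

0.493

R1: ¬high=1−0.29=0.71, nominal=0.51; AND[a·b] → w = 0.3621
R2: ¬nominal=1−0.51=0.49, mid=0.23; AND[a·b] → w = 0.1127
R3: mid=0.23 → w = 0.2300
R4: high=0.29, slow=0.89; AND[a·b] → w = 0.2581
Rules with consequent 'slow': {R2, R3, R4} → strengths 0.1127, 0.2300, 0.2581
Aggregate via t-conorm [a + b − a·b]: 0.4931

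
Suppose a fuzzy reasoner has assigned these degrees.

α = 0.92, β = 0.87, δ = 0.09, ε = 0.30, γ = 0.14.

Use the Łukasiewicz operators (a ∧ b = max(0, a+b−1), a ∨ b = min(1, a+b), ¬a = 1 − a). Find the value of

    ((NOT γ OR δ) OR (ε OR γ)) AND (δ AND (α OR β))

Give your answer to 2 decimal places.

0.09

NOT γ = 1 − 0.14 = 0.86
NOT γ OR δ = min(1, a+b) on (0.86, 0.09) = 0.95
ε OR γ = min(1, a+b) on (0.30, 0.14) = 0.44
(NOT γ OR δ) OR (ε OR γ) = min(1, a+b) on (0.95, 0.44) = 1.00
α OR β = min(1, a+b) on (0.92, 0.87) = 1.00
δ AND (α OR β) = max(0, a+b−1) on (0.09, 1.00) = 0.09
((NOT γ OR δ) OR (ε OR γ)) AND (δ AND (α OR β)) = max(0, a+b−1) on (1.00, 0.09) = 0.09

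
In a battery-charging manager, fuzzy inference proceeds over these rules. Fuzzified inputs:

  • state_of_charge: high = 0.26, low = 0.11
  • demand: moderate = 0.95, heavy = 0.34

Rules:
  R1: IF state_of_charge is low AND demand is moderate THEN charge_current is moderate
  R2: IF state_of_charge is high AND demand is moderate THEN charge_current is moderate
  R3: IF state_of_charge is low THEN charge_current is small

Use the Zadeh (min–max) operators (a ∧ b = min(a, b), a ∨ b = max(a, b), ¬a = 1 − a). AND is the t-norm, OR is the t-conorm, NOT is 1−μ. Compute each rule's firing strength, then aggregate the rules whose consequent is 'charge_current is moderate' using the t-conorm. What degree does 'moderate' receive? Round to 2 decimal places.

0.26

R1: low=0.11, moderate=0.95; AND[min(a, b)] → w = 0.11
R2: high=0.26, moderate=0.95; AND[min(a, b)] → w = 0.26
R3: low=0.11 → w = 0.11
Rules with consequent 'moderate': {R1, R2} → strengths 0.11, 0.26
Aggregate via t-conorm [max(a, b)]: 0.26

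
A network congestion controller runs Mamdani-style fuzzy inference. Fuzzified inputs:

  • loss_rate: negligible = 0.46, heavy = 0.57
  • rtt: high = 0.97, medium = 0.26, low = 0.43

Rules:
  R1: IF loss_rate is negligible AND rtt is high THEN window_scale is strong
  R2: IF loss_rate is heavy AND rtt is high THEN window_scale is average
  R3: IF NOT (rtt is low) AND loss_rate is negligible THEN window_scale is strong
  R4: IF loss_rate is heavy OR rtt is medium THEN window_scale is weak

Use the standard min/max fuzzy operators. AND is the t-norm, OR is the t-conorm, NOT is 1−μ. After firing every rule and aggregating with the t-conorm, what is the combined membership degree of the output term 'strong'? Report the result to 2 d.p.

0.46

R1: negligible=0.46, high=0.97; AND[min(a, b)] → w = 0.46
R2: heavy=0.57, high=0.97; AND[min(a, b)] → w = 0.57
R3: ¬low=1−0.43=0.57, negligible=0.46; AND[min(a, b)] → w = 0.46
R4: heavy=0.57, medium=0.26; OR[max(a, b)] → w = 0.57
Rules with consequent 'strong': {R1, R3} → strengths 0.46, 0.46
Aggregate via t-conorm [max(a, b)]: 0.46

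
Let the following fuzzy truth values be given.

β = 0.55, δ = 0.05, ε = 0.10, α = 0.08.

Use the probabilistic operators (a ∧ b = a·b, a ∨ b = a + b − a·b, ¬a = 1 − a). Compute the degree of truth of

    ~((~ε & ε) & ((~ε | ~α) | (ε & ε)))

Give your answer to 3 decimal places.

0.911

~ε = 1 − 0.1000 = 0.9000
~ε & ε = a·b on (0.9000, 0.1000) = 0.0900
~ε = 1 − 0.1000 = 0.9000
~α = 1 − 0.0800 = 0.9200
~ε | ~α = a + b − a·b on (0.9000, 0.9200) = 0.9920
ε & ε = a·b on (0.1000, 0.1000) = 0.0100
(~ε | ~α) | (ε & ε) = a + b − a·b on (0.9920, 0.0100) = 0.9921
(~ε & ε) & ((~ε | ~α) | (ε & ε)) = a·b on (0.0900, 0.9921) = 0.0893
~((~ε & ε) & ((~ε | ~α) | (ε & ε))) = 1 − 0.0893 = 0.9107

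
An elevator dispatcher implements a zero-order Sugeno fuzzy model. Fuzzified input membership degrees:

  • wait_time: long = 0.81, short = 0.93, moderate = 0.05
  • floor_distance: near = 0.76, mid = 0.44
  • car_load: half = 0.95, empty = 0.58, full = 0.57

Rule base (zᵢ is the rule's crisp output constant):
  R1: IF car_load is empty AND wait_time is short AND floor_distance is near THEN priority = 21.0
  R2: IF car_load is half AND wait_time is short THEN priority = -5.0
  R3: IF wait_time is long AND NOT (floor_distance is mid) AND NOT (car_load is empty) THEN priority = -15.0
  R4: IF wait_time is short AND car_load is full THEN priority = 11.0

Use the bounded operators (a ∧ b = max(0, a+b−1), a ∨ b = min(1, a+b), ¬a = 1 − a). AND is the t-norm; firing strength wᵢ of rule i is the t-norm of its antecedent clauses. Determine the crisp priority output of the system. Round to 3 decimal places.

R1 (z=21.0): empty=0.58, short=0.93, near=0.76; AND[max(0, a+b−1)] → w = 0.27
R2 (z=-5.0): half=0.95, short=0.93; AND[max(0, a+b−1)] → w = 0.88
R3 (z=-15.0): long=0.81, ¬mid=1−0.44=0.56, ¬empty=1−0.58=0.42; AND[max(0, a+b−1)] → w = 0.00
R4 (z=11.0): short=0.93, full=0.57; AND[max(0, a+b−1)] → w = 0.50
Weighted average = (0.27·21.0 + 0.88·-5.0 + 0.00·-15.0 + 0.50·11.0) / (0.27 + 0.88 + 0.00 + 0.50)
  = 6.7700 / 1.6500 = 4.103

4.103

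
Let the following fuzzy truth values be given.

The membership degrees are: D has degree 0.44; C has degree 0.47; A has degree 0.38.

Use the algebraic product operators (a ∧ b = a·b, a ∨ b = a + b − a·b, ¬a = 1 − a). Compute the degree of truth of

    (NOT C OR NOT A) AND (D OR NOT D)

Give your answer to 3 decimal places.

0.619

NOT C = 1 − 0.4700 = 0.5300
NOT A = 1 − 0.3800 = 0.6200
NOT C OR NOT A = a + b − a·b on (0.5300, 0.6200) = 0.8214
NOT D = 1 − 0.4400 = 0.5600
D OR NOT D = a + b − a·b on (0.4400, 0.5600) = 0.7536
(NOT C OR NOT A) AND (D OR NOT D) = a·b on (0.8214, 0.7536) = 0.6190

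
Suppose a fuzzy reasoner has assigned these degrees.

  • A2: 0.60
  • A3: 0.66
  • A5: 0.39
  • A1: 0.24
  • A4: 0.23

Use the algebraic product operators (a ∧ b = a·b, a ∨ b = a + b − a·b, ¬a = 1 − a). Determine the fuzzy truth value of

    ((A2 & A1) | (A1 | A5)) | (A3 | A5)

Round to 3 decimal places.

A2 & A1 = a·b on (0.6000, 0.2400) = 0.1440
A1 | A5 = a + b − a·b on (0.2400, 0.3900) = 0.5364
(A2 & A1) | (A1 | A5) = a + b − a·b on (0.1440, 0.5364) = 0.6032
A3 | A5 = a + b − a·b on (0.6600, 0.3900) = 0.7926
((A2 & A1) | (A1 | A5)) | (A3 | A5) = a + b − a·b on (0.6032, 0.7926) = 0.9177

0.918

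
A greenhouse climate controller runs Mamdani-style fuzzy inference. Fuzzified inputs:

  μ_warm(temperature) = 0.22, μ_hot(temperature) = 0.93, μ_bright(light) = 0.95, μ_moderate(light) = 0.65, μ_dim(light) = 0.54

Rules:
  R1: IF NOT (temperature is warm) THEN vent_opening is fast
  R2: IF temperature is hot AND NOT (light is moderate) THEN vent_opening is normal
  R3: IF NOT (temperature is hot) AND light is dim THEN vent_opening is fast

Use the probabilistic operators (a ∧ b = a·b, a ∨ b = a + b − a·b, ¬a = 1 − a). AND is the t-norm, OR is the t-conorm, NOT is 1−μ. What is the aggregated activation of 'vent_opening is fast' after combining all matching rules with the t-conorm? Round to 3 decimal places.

R1: ¬warm=1−0.22=0.78 → w = 0.7800
R2: hot=0.93, ¬moderate=1−0.65=0.35; AND[a·b] → w = 0.3255
R3: ¬hot=1−0.93=0.07, dim=0.54; AND[a·b] → w = 0.0378
Rules with consequent 'fast': {R1, R3} → strengths 0.7800, 0.0378
Aggregate via t-conorm [a + b − a·b]: 0.7883

0.788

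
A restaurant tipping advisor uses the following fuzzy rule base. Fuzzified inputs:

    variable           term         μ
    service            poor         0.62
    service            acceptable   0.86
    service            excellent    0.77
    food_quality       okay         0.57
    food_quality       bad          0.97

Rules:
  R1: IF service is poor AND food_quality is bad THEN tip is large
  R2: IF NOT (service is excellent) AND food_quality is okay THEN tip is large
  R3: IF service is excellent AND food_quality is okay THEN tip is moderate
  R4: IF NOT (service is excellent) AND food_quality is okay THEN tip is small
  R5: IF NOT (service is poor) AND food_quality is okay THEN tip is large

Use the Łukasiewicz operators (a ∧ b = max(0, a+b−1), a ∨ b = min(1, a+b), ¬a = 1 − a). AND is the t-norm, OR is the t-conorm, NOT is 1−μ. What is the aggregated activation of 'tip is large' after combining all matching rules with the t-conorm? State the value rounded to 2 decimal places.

0.59

R1: poor=0.62, bad=0.97; AND[max(0, a+b−1)] → w = 0.59
R2: ¬excellent=1−0.77=0.23, okay=0.57; AND[max(0, a+b−1)] → w = 0.00
R3: excellent=0.77, okay=0.57; AND[max(0, a+b−1)] → w = 0.34
R4: ¬excellent=1−0.77=0.23, okay=0.57; AND[max(0, a+b−1)] → w = 0.00
R5: ¬poor=1−0.62=0.38, okay=0.57; AND[max(0, a+b−1)] → w = 0.00
Rules with consequent 'large': {R1, R2, R5} → strengths 0.59, 0.00, 0.00
Aggregate via t-conorm [min(1, a+b)]: 0.59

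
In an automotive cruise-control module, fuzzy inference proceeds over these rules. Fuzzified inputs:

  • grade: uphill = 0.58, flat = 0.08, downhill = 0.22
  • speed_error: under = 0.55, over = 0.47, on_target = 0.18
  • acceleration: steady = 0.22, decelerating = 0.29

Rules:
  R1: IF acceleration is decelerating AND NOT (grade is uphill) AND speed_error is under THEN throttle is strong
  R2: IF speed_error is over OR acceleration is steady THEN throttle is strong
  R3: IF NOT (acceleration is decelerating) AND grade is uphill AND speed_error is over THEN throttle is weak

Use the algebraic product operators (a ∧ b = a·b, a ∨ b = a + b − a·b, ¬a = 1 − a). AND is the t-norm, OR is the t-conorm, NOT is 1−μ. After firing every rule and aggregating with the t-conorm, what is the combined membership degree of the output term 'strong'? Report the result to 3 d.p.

0.614

R1: decelerating=0.29, ¬uphill=1−0.58=0.42, under=0.55; AND[a·b] → w = 0.0670
R2: over=0.47, steady=0.22; OR[a + b − a·b] → w = 0.5866
R3: ¬decelerating=1−0.29=0.71, uphill=0.58, over=0.47; AND[a·b] → w = 0.1935
Rules with consequent 'strong': {R1, R2} → strengths 0.0670, 0.5866
Aggregate via t-conorm [a + b − a·b]: 0.6143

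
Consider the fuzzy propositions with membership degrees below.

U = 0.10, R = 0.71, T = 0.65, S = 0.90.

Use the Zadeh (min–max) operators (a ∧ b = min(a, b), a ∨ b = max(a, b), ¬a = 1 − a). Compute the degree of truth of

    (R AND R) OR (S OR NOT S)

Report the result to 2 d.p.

0.90

R AND R = min(a, b) on (0.71, 0.71) = 0.71
NOT S = 1 − 0.90 = 0.10
S OR NOT S = max(a, b) on (0.90, 0.10) = 0.90
(R AND R) OR (S OR NOT S) = max(a, b) on (0.71, 0.90) = 0.90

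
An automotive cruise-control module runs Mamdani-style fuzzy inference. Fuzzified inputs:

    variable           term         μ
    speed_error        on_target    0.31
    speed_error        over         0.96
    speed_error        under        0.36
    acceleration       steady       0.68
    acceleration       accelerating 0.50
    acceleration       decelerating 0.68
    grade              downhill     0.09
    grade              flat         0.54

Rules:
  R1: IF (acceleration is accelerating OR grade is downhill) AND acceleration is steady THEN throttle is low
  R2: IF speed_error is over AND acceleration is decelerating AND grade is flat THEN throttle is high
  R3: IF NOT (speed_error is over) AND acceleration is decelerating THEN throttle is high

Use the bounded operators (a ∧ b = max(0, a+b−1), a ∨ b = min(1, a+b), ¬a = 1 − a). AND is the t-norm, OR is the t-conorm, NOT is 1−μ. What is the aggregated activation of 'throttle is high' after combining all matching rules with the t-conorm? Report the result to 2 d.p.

0.18

R1: (accelerating=0.50 OR downhill=0.09) = 0.59; AND[max(0, a+b−1)] with steady=0.68 → w = 0.27
R2: over=0.96, decelerating=0.68, flat=0.54; AND[max(0, a+b−1)] → w = 0.18
R3: ¬over=1−0.96=0.04, decelerating=0.68; AND[max(0, a+b−1)] → w = 0.00
Rules with consequent 'high': {R2, R3} → strengths 0.18, 0.00
Aggregate via t-conorm [min(1, a+b)]: 0.18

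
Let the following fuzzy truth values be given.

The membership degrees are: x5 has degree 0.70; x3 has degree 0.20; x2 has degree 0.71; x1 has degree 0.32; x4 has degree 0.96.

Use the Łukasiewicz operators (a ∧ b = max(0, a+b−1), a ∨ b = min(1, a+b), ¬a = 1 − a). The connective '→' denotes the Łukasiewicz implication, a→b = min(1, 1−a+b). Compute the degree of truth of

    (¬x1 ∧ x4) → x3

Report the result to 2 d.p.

0.56

¬x1 = 1 − 0.32 = 0.68
¬x1 ∧ x4 = max(0, a+b−1) on (0.68, 0.96) = 0.64
(¬x1 ∧ x4) → x3  [Łukasiewicz: min(1, 1−a+b)] with a=0.64, b=0.20 → 0.56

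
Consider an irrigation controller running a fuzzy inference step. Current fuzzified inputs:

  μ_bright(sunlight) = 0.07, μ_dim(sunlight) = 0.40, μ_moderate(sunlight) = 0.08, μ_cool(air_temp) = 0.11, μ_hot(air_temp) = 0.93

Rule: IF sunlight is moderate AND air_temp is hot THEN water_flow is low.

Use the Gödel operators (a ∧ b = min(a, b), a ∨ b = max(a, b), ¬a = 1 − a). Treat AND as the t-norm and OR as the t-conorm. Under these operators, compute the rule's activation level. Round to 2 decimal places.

firing strength: moderate=0.08, hot=0.93; AND[min(a, b)] → w = 0.08

0.08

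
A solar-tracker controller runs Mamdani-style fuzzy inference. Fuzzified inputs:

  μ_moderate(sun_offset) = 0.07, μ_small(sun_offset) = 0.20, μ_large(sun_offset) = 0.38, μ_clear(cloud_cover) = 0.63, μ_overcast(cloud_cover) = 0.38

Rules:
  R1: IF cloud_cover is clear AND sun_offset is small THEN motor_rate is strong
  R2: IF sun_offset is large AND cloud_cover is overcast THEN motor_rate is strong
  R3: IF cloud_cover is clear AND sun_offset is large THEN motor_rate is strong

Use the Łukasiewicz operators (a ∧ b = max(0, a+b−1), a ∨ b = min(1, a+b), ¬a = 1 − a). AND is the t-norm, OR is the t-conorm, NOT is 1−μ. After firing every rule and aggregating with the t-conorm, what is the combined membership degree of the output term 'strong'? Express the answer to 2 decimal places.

0.01

R1: clear=0.63, small=0.20; AND[max(0, a+b−1)] → w = 0.00
R2: large=0.38, overcast=0.38; AND[max(0, a+b−1)] → w = 0.00
R3: clear=0.63, large=0.38; AND[max(0, a+b−1)] → w = 0.01
Rules with consequent 'strong': {R1, R2, R3} → strengths 0.00, 0.00, 0.01
Aggregate via t-conorm [min(1, a+b)]: 0.01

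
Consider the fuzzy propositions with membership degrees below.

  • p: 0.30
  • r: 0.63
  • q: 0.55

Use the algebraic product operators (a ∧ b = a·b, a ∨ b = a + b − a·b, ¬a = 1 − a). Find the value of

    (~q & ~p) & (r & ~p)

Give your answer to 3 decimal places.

0.139

~q = 1 − 0.5500 = 0.4500
~p = 1 − 0.3000 = 0.7000
~q & ~p = a·b on (0.4500, 0.7000) = 0.3150
~p = 1 − 0.3000 = 0.7000
r & ~p = a·b on (0.6300, 0.7000) = 0.4410
(~q & ~p) & (r & ~p) = a·b on (0.3150, 0.4410) = 0.1389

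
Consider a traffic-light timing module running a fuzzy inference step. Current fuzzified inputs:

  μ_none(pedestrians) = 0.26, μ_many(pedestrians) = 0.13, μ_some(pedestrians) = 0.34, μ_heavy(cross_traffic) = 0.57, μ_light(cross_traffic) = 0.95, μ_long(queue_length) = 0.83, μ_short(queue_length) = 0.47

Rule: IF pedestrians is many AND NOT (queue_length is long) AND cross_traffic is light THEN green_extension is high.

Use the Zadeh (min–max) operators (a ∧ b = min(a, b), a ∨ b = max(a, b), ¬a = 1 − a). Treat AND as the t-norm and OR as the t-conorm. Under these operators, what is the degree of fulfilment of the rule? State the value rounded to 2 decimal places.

firing strength: many=0.13, ¬long=1−0.83=0.17, light=0.95; AND[min(a, b)] → w = 0.13

0.13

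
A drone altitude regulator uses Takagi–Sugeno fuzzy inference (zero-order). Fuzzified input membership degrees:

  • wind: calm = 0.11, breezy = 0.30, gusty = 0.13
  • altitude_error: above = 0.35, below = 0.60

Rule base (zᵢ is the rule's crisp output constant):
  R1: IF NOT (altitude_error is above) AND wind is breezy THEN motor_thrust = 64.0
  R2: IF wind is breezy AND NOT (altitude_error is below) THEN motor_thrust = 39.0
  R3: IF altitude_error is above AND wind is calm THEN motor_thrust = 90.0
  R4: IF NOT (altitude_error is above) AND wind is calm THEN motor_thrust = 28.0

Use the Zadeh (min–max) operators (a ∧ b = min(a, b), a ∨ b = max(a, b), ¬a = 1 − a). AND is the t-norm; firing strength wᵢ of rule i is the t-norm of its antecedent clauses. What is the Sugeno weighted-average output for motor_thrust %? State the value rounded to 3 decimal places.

53.512

R1 (z=64.0): ¬above=1−0.35=0.65, breezy=0.30; AND[min(a, b)] → w = 0.30
R2 (z=39.0): breezy=0.30, ¬below=1−0.60=0.40; AND[min(a, b)] → w = 0.30
R3 (z=90.0): above=0.35, calm=0.11; AND[min(a, b)] → w = 0.11
R4 (z=28.0): ¬above=1−0.35=0.65, calm=0.11; AND[min(a, b)] → w = 0.11
Weighted average = (0.30·64.0 + 0.30·39.0 + 0.11·90.0 + 0.11·28.0) / (0.30 + 0.30 + 0.11 + 0.11)
  = 43.8800 / 0.8200 = 53.512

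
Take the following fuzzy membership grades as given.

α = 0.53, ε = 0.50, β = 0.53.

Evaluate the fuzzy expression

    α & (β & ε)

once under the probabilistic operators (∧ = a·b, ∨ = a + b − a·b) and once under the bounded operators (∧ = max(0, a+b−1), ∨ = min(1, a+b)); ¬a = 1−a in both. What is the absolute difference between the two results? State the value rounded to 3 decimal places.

Under probabilistic:
  β & ε = a·b on (0.5300, 0.5000) = 0.2650
  α & (β & ε) = a·b on (0.5300, 0.2650) = 0.1405
  → value = 0.1405
Under bounded:
  β & ε = max(0, a+b−1) on (0.53, 0.50) = 0.03
  α & (β & ε) = max(0, a+b−1) on (0.53, 0.03) = 0.00
  → value = 0.0000
|0.1405 − 0.0000| = 0.140

0.140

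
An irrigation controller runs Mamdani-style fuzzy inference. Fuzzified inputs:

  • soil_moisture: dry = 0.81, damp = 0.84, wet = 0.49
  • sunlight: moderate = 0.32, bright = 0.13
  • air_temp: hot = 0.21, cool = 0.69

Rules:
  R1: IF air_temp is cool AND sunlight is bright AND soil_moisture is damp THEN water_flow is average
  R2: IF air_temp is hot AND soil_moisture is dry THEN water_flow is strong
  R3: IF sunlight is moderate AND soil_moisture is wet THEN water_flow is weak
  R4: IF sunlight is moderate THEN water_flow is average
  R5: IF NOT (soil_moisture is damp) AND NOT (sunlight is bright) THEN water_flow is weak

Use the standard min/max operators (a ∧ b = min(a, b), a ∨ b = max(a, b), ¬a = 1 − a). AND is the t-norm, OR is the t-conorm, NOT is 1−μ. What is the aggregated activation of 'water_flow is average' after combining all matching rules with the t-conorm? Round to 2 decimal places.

R1: cool=0.69, bright=0.13, damp=0.84; AND[min(a, b)] → w = 0.13
R2: hot=0.21, dry=0.81; AND[min(a, b)] → w = 0.21
R3: moderate=0.32, wet=0.49; AND[min(a, b)] → w = 0.32
R4: moderate=0.32 → w = 0.32
R5: ¬damp=1−0.84=0.16, ¬bright=1−0.13=0.87; AND[min(a, b)] → w = 0.16
Rules with consequent 'average': {R1, R4} → strengths 0.13, 0.32
Aggregate via t-conorm [max(a, b)]: 0.32

0.32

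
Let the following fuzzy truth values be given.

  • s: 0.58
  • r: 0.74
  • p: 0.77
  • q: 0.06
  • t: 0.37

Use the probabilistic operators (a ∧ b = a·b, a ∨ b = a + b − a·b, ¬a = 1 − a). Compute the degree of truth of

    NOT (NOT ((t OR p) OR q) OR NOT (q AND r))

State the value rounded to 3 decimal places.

0.038

t OR p = a + b − a·b on (0.3700, 0.7700) = 0.8551
(t OR p) OR q = a + b − a·b on (0.8551, 0.0600) = 0.8638
NOT ((t OR p) OR q) = 1 − 0.8638 = 0.1362
q AND r = a·b on (0.0600, 0.7400) = 0.0444
NOT (q AND r) = 1 − 0.0444 = 0.9556
NOT ((t OR p) OR q) OR NOT (q AND r) = a + b − a·b on (0.1362, 0.9556) = 0.9616
NOT (NOT ((t OR p) OR q) OR NOT (q AND r)) = 1 − 0.9616 = 0.0384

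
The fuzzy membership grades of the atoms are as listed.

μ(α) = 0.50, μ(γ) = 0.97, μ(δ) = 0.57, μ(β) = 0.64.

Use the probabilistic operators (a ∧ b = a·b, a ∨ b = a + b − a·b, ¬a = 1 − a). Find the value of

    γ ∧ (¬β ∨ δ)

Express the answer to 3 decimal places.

¬β = 1 − 0.6400 = 0.3600
¬β ∨ δ = a + b − a·b on (0.3600, 0.5700) = 0.7248
γ ∧ (¬β ∨ δ) = a·b on (0.9700, 0.7248) = 0.7031

0.703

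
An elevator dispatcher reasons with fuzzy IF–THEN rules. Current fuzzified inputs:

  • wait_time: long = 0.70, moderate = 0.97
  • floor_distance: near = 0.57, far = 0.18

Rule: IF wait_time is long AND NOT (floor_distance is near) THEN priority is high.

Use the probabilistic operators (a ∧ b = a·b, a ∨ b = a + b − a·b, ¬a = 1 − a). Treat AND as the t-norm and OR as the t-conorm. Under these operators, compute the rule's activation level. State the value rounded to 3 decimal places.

firing strength: long=0.70, ¬near=1−0.57=0.43; AND[a·b] → w = 0.3010

0.301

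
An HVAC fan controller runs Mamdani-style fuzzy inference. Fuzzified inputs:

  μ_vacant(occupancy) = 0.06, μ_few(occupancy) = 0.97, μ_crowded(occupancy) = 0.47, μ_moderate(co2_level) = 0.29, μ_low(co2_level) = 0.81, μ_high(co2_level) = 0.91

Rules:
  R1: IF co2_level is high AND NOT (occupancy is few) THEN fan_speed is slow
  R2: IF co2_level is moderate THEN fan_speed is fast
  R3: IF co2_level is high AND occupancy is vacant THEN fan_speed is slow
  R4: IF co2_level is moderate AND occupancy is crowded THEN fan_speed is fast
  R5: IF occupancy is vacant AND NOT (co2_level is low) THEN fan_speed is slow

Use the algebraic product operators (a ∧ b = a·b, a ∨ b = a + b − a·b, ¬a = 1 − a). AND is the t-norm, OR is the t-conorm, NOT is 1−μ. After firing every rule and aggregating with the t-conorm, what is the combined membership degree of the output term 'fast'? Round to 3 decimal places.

0.387

R1: high=0.91, ¬few=1−0.97=0.03; AND[a·b] → w = 0.0273
R2: moderate=0.29 → w = 0.2900
R3: high=0.91, vacant=0.06; AND[a·b] → w = 0.0546
R4: moderate=0.29, crowded=0.47; AND[a·b] → w = 0.1363
R5: vacant=0.06, ¬low=1−0.81=0.19; AND[a·b] → w = 0.0114
Rules with consequent 'fast': {R2, R4} → strengths 0.2900, 0.1363
Aggregate via t-conorm [a + b − a·b]: 0.3868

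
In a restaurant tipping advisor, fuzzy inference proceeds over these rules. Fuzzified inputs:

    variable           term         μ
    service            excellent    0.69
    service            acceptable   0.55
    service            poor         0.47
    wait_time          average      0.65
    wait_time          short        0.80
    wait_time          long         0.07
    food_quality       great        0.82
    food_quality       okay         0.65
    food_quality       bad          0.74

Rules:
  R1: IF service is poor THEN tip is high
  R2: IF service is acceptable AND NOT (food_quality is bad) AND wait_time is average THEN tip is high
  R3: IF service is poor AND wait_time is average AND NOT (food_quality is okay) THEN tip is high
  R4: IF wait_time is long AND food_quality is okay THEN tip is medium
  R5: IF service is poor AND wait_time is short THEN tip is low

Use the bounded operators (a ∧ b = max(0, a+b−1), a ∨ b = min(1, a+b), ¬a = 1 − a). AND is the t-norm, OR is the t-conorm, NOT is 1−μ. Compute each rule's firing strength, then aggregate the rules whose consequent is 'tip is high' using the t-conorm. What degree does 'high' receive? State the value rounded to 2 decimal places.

R1: poor=0.47 → w = 0.47
R2: acceptable=0.55, ¬bad=1−0.74=0.26, average=0.65; AND[max(0, a+b−1)] → w = 0.00
R3: poor=0.47, average=0.65, ¬okay=1−0.65=0.35; AND[max(0, a+b−1)] → w = 0.00
R4: long=0.07, okay=0.65; AND[max(0, a+b−1)] → w = 0.00
R5: poor=0.47, short=0.80; AND[max(0, a+b−1)] → w = 0.27
Rules with consequent 'high': {R1, R2, R3} → strengths 0.47, 0.00, 0.00
Aggregate via t-conorm [min(1, a+b)]: 0.47

0.47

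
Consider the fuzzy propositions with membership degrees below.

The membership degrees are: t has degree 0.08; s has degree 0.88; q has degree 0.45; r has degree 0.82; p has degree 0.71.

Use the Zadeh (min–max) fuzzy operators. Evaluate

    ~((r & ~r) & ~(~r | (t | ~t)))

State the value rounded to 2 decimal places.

~r = 1 − 0.82 = 0.18
r & ~r = min(a, b) on (0.82, 0.18) = 0.18
~r = 1 − 0.82 = 0.18
~t = 1 − 0.08 = 0.92
t | ~t = max(a, b) on (0.08, 0.92) = 0.92
~r | (t | ~t) = max(a, b) on (0.18, 0.92) = 0.92
~(~r | (t | ~t)) = 1 − 0.92 = 0.08
(r & ~r) & ~(~r | (t | ~t)) = min(a, b) on (0.18, 0.08) = 0.08
~((r & ~r) & ~(~r | (t | ~t))) = 1 − 0.08 = 0.92

0.92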